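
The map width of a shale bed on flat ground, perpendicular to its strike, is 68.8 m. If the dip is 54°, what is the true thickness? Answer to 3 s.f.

True thickness t = w · sin(dip) = 68.8 × sin 54°
t = 68.8 × 0.8090 = 55.660 m

55.7 m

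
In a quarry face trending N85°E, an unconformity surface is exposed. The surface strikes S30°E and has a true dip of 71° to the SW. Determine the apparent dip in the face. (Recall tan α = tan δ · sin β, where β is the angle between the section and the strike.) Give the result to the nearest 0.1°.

The strike is S30°E and the section trends N85°E; the acute angle between them is β = 65°.
tan α = tan 71° × sin 65° = 2.9042 × 0.9063 = 2.6321
apparent dip = arctan 2.6321 = 69.20°

69.2°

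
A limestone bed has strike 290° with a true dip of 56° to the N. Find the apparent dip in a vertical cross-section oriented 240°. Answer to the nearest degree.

49°

The strike is 290° and the section trends 240°; the acute angle between them is β = 50°.
tan(apparent dip) = tan 56° · sin 50° = 1.1357
α = arctan(1.1357) = 48.64°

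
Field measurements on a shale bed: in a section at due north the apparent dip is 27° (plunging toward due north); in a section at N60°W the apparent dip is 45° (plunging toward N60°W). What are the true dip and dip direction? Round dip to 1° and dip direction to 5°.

The two traces are lines in the plane: v₁ = (sin 0°·cos 27°, cos 0°·cos 27°, −sin 27°), v₂ = (sin 300°·cos 45°, cos 300°·cos 45°, −sin 45°).
n = v₁ × v₂ = (-0.470, 0.278, 0.546) (taken with n_z > 0).
True dip = arccos(n_z / |n|) = arccos(0.7071) = 45.0°.
The horizontal component of n points toward azimuth atan2(n_x, n_y) = 301°, the dip direction.

true dip 45°, dip direction 300°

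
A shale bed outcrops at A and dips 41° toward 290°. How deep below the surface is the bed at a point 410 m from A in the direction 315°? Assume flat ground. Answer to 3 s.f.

323 m

The hole lies 25° from the dip direction, so the down-dip offset is 410 × cos 25° = 371.59 m.
Depth = down-dip offset × tan(dip) = 371.59 × tan 41° = 371.59 × 0.8693
Depth = 323.01 m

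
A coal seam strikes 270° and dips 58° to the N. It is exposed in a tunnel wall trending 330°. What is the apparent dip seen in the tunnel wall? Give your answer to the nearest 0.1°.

The section lies 60° from the strike.
tan α = tan 58° × sin 60° = 1.6003 × 0.8660 = 1.3859
apparent dip = arctan 1.3859 = 54.19°

54.2°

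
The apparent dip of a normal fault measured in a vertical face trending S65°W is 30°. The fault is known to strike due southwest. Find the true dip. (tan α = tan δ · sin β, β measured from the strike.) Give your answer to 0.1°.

59.4°

β = acute angle between strike due southwest and section S65°W = 20°.
tan(true dip) = tan 30° / sin 20° = 1.6881
true dip = arctan 1.6881 = 59.36°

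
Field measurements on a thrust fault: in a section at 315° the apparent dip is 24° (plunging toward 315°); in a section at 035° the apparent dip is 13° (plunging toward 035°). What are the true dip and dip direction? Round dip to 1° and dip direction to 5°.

true dip 25°, dip direction 335°

The two traces are lines in the plane: v₁ = (sin 315°·cos 24°, cos 315°·cos 24°, −sin 24°), v₂ = (sin 35°·cos 13°, cos 35°·cos 13°, −sin 13°).
The plane normal is n = v₁ × v₂ ∝ (-0.179, 0.373, 0.877).
Dip δ = arctan(|n_h|/n_z) = arctan(0.414/0.877) = 25.3°.
Dip direction = atan2(-0.179, 0.373) = 334° (azimuth of n's horizontal projection).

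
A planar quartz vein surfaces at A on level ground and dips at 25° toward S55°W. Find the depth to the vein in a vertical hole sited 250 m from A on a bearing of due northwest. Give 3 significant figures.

20.2 m

The hole lies 80° from the dip direction, so the down-dip offset is 250 × cos 80° = 43.41 m.
Depth = down-dip offset × tan(dip) = 43.41 × tan 25° = 43.41 × 0.4663
Depth = 20.24 m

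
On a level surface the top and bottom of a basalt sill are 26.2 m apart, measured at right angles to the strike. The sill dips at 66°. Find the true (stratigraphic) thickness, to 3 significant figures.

True thickness t = w · sin(dip) = 26.2 × sin 66°
t = 26.2 × 0.9135 = 23.935 m

23.9 m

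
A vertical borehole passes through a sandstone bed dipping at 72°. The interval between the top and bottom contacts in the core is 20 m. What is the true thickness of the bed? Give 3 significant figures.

6.18 m

True thickness t = h · cos(dip) = 20 × cos 72°
t = 20 × 0.3090 = 6.180 m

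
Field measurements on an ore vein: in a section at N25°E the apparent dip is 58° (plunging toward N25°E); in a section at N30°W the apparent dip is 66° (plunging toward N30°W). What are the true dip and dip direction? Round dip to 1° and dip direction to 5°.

Each apparent-dip line lies in the plane. As unit vectors (x east, y north, z up), v₁ plunges 58°→N25°E and v₂ plunges 66°→N30°W.
The plane normal is n = v₁ × v₂ ∝ (-0.140, 0.377, 0.177).
True dip = arccos(n_z / |n|) = arccos(0.4019) = 66.3°.
Dip direction = azimuth of (n_x, n_y) = atan2(-0.140, 0.377) = 340°.

true dip 66°, dip direction 340°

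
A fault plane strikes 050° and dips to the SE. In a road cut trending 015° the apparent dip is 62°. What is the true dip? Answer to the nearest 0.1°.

73.0°

β = acute angle between strike 050° and section 015° = 35°.
tan(true dip) = tan 62° / sin 35° = 3.2789
true dip = arctan 3.2789 = 73.04°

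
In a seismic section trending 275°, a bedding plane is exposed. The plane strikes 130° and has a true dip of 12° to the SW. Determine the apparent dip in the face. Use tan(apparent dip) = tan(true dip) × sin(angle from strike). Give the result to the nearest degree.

7°

Angle between strike (130°) and section (275°): β = 35°.
tan(apparent dip) = tan 12° · sin 35° = 0.1219
α = arctan(0.1219) = 6.95°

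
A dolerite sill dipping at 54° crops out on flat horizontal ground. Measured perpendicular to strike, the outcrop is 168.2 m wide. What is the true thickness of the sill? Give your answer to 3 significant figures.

True thickness t = w · sin(dip) = 168.2 × sin 54°
t = 168.2 × 0.8090 = 136.077 m

136 m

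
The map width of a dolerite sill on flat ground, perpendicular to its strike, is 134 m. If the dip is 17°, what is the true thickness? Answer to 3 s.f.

True thickness t = w · sin(dip) = 134 × sin 17°
t = 134 × 0.2924 = 39.178 m

39.2 m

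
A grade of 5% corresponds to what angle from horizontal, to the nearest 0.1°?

2.9°

tan θ = 5/100 = 0.0500
θ = arctan(0.0500) = 2.86°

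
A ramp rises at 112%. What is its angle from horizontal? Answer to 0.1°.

tan θ = 112/100 = 1.1200
θ = arctan(1.1200) = 48.24°

48.2°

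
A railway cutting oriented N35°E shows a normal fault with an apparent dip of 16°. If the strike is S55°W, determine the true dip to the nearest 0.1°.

β = acute angle between strike S55°W and section N35°E = 20°.
tan δ = tan α / sin β = tan 16° / sin 20° = 0.2867 / 0.3420 = 0.8384
true dip = arctan 0.8384 = 39.98°

40.0°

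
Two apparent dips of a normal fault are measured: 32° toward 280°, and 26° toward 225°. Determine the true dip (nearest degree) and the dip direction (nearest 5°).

true dip 33°, dip direction 265°

Each apparent-dip line lies in the plane. As unit vectors (x east, y north, z up), v₁ plunges 32°→280° and v₂ plunges 26°→225°.
The plane normal is n = v₁ × v₂ ∝ (-0.401, -0.029, 0.624).
Dip δ = arctan(|n_h|/n_z) = arctan(0.402/0.624) = 32.8°.
Dip direction = atan2(-0.401, -0.029) = 266° (azimuth of n's horizontal projection).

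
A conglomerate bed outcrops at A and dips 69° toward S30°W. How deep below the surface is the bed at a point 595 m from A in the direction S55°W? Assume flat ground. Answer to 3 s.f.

1400 m

The hole lies 25° from the dip direction, so the down-dip offset is 595 × cos 25° = 539.25 m.
Depth = down-dip offset × tan(dip) = 539.25 × tan 69° = 539.25 × 2.6051
Depth = 1404.80 m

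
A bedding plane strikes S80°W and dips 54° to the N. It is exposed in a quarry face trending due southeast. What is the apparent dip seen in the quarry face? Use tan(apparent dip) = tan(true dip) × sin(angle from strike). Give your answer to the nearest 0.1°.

The section lies 55° from the strike.
tan(apparent dip) = tan 54° · sin 55° = 1.1275
α = arctan(1.1275) = 48.43°

48.4°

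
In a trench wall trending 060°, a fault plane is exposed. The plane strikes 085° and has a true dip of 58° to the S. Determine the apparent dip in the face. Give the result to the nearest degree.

34°

The strike is 085° and the section trends 060°; the acute angle between them is β = 25°.
tan(apparent dip) = tan 58° · sin 25° = 0.6763
apparent dip = arctan 0.6763 = 34.07°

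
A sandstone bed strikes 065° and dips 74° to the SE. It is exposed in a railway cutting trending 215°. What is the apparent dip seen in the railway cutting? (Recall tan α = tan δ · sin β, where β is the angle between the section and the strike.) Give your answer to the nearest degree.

The section lies 30° from the strike.
tan(apparent dip) = tan 74° · sin 30° = 1.7437
α = arctan(1.7437) = 60.17°

60°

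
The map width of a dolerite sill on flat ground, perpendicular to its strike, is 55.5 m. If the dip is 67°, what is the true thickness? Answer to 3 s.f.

True thickness t = w · sin(dip) = 55.5 × sin 67°
t = 55.5 × 0.9205 = 51.088 m

51.1 m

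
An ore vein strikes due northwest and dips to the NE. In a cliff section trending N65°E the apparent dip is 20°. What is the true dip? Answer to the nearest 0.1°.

β = acute angle between strike due northwest and section N65°E = 70°.
tan δ = tan α / sin β = tan 20° / sin 70° = 0.3640 / 0.9397 = 0.3873
true dip = arctan 0.3873 = 21.17°

21.2°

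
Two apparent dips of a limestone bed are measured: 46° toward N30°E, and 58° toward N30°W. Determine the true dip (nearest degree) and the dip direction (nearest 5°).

true dip 58°, dip direction 340°

Each apparent-dip line lies in the plane. As unit vectors (x east, y north, z up), v₁ plunges 46°→N30°E and v₂ plunges 58°→N30°W.
The plane normal is n = v₁ × v₂ ∝ (-0.180, 0.485, 0.319).
Dip δ = arctan(|n_h|/n_z) = arctan(0.517/0.319) = 58.4°.
The horizontal component of n points toward azimuth atan2(n_x, n_y) = 340°, the dip direction.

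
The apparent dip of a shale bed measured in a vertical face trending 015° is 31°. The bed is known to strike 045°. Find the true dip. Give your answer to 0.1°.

50.2°

The section is 30° from the strike.
tan δ = tan α / sin β = tan 31° / sin 30° = 0.6009 / 0.5000 = 1.2017
δ = arctan(1.2017) = 50.23°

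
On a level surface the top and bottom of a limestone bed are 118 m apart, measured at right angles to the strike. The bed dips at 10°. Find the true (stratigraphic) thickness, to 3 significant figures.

True thickness t = w · sin(dip) = 118 × sin 10°
t = 118 × 0.1736 = 20.490 m

20.5 m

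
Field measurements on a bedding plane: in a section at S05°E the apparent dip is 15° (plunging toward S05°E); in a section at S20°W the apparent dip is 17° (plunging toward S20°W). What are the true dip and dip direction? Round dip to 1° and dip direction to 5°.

Represent each trace as a vector plunging at its apparent dip toward its trend (east-north-up frame): v₁ = (0.084, -0.962, -0.259), v₂ = (-0.327, -0.899, -0.292).
n = v₁ × v₂ = (-0.049, -0.109, 0.390) (taken with n_z > 0).
tan δ = √(n_x²+n_y²)/n_z = 0.120/0.390, so δ = 17.0°.
The horizontal component of n points toward azimuth atan2(n_x, n_y) = 204°, the dip direction.

true dip 17°, dip direction 205°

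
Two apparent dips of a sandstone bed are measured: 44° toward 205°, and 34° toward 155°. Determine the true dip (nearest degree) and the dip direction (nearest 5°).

true dip 44°, dip direction 200°

Each apparent-dip line lies in the plane. As unit vectors (x east, y north, z up), v₁ plunges 44°→205° and v₂ plunges 34°→155°.
n = v₁ × v₂ = (-0.157, -0.413, 0.457) (taken with n_z > 0).
tan δ = √(n_x²+n_y²)/n_z = 0.442/0.457, so δ = 44.1°.
Dip direction = azimuth of (n_x, n_y) = atan2(-0.157, -0.413) = 201°.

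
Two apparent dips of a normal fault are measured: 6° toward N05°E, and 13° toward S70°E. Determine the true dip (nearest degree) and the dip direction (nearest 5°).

true dip 16°, dip direction 075°

The two traces are lines in the plane: v₁ = (sin 5°·cos 6°, cos 5°·cos 6°, −sin 6°), v₂ = (sin 110°·cos 13°, cos 110°·cos 13°, −sin 13°).
Cross product v₁ × v₂ gives the pole to the plane: n ∝ (0.258, 0.076, 0.936).
Dip δ = arctan(|n_h|/n_z) = arctan(0.269/0.936) = 16.0°.
Dip direction = atan2(0.258, 0.076) = 74° (azimuth of n's horizontal projection).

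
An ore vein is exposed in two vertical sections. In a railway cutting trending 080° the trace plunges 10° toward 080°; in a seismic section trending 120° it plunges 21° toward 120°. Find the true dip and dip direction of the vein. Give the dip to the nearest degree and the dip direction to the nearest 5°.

true dip 23°, dip direction 145°

Represent each trace as a vector plunging at its apparent dip toward its trend (east-north-up frame): v₁ = (0.970, 0.171, -0.174), v₂ = (0.809, -0.467, -0.358).
Cross product v₁ × v₂ gives the pole to the plane: n ∝ (0.142, -0.207, 0.591).
True dip = arccos(n_z / |n|) = arccos(0.9202) = 23.0°.
Dip direction = azimuth of (n_x, n_y) = atan2(0.142, -0.207) = 146°.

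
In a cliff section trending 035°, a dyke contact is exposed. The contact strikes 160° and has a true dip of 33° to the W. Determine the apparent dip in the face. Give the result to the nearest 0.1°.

Angle between strike (160°) and section (035°): β = 55°.
tan(apparent dip) = tan 33° · sin 55° = 0.5320
apparent dip = arctan 0.5320 = 28.01°

28.0°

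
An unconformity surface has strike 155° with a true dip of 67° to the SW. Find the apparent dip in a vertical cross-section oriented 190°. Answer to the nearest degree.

53°

Angle between strike (155°) and section (190°): β = 35°.
tan(apparent dip) = tan 67° · sin 35° = 1.3513
apparent dip = arctan 1.3513 = 53.50°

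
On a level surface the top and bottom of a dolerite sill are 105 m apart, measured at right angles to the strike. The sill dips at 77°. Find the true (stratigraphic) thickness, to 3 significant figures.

102 m

True thickness t = w · sin(dip) = 105 × sin 77°
t = 105 × 0.9744 = 102.309 m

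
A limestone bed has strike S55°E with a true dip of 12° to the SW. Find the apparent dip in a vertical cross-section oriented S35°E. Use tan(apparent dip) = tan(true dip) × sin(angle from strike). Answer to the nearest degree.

Angle between strike (S55°E) and section (S35°E): β = 20°.
tan(apparent dip) = tan 12° · sin 20° = 0.0727
apparent dip = arctan 0.0727 = 4.16°

4°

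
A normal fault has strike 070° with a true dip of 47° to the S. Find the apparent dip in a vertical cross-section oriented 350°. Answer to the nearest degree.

47°

Angle between strike (070°) and section (350°): β = 80°.
tan(apparent dip) = tan 47° · sin 80° = 1.0561
apparent dip = arctan 1.0561 = 46.56°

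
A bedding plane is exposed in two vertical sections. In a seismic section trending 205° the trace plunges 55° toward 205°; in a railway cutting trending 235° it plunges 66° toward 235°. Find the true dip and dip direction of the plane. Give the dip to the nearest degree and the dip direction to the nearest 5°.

true dip 68°, dip direction 260°

Each apparent-dip line lies in the plane. As unit vectors (x east, y north, z up), v₁ plunges 55°→205° and v₂ plunges 66°→235°.
The plane normal is n = v₁ × v₂ ∝ (-0.284, -0.051, 0.117).
True dip = arccos(n_z / |n|) = arccos(0.3749) = 68.0°.
The horizontal component of n points toward azimuth atan2(n_x, n_y) = 260°, the dip direction.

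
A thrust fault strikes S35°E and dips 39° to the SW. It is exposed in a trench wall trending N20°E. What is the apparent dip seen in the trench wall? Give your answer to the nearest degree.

Angle between strike (S35°E) and section (N20°E): β = 55°.
tan(apparent dip) = tan 39° · sin 55° = 0.6633
α = arctan(0.6633) = 33.56°

34°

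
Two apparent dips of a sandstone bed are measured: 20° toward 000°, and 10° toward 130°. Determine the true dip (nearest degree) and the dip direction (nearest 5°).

true dip 33°, dip direction 055°

Represent each trace as a vector plunging at its apparent dip toward its trend (east-north-up frame): v₁ = (0.000, 0.940, -0.342), v₂ = (0.754, -0.633, -0.174).
n = v₁ × v₂ = (0.380, 0.258, 0.709) (taken with n_z > 0).
True dip = arccos(n_z / |n|) = arccos(0.8394) = 32.9°.
Dip direction = azimuth of (n_x, n_y) = atan2(0.380, 0.258) = 56°.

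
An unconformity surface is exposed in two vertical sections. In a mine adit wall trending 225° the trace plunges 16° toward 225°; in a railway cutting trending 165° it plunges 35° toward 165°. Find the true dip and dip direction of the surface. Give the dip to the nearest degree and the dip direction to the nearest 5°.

true dip 35°, dip direction 160°

Represent each trace as a vector plunging at its apparent dip toward its trend (east-north-up frame): v₁ = (-0.680, -0.680, -0.276), v₂ = (0.212, -0.791, -0.574).
Cross product v₁ × v₂ gives the pole to the plane: n ∝ (0.172, -0.448, 0.682).
tan δ = √(n_x²+n_y²)/n_z = 0.480/0.682, so δ = 35.1°.
Dip direction = azimuth of (n_x, n_y) = atan2(0.172, -0.448) = 159°.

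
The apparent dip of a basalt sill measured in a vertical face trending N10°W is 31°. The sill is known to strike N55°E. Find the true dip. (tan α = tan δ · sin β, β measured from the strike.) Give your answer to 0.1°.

33.5°

The section is 65° from the strike.
tan δ = tan α / sin β = tan 31° / sin 65° = 0.6009 / 0.9063 = 0.6630
true dip = arctan 0.6630 = 33.54°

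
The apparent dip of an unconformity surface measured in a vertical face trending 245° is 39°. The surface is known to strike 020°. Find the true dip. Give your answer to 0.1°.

48.9°

β = acute angle between strike 020° and section 245° = 45°.
tan(true dip) = tan 39° / sin 45° = 1.1452
true dip = arctan 1.1452 = 48.87°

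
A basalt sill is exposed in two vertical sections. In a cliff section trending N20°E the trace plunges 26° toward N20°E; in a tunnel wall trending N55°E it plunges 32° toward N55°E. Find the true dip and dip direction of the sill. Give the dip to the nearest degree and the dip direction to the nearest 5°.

The two traces are lines in the plane: v₁ = (sin 20°·cos 26°, cos 20°·cos 26°, −sin 26°), v₂ = (sin 55°·cos 32°, cos 55°·cos 32°, −sin 32°).
Cross product v₁ × v₂ gives the pole to the plane: n ∝ (0.234, 0.142, 0.437).
tan δ = √(n_x²+n_y²)/n_z = 0.274/0.437, so δ = 32.1°.
Dip direction = azimuth of (n_x, n_y) = atan2(0.234, 0.142) = 59°.

true dip 32°, dip direction 060°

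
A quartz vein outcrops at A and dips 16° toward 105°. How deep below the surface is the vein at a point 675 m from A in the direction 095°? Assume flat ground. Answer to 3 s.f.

191 m

The hole lies 10° from the dip direction, so the down-dip offset is 675 × cos 10° = 664.75 m.
Depth = down-dip offset × tan(dip) = 664.75 × tan 16° = 664.75 × 0.2867
Depth = 190.61 m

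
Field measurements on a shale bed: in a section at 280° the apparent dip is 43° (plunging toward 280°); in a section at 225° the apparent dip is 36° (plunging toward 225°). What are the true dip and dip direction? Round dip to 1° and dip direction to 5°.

The two traces are lines in the plane: v₁ = (sin 280°·cos 43°, cos 280°·cos 43°, −sin 43°), v₂ = (sin 225°·cos 36°, cos 225°·cos 36°, −sin 36°).
Cross product v₁ × v₂ gives the pole to the plane: n ∝ (-0.465, -0.033, 0.485).
tan δ = √(n_x²+n_y²)/n_z = 0.466/0.485, so δ = 43.9°.
The horizontal component of n points toward azimuth atan2(n_x, n_y) = 266°, the dip direction.

true dip 44°, dip direction 265°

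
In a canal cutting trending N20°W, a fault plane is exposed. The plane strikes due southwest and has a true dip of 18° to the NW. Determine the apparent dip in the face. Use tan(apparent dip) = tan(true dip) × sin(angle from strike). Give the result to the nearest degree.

16°

The section lies 65° from the strike.
tan(apparent dip) = tan 18° · sin 65° = 0.2945
α = arctan(0.2945) = 16.41°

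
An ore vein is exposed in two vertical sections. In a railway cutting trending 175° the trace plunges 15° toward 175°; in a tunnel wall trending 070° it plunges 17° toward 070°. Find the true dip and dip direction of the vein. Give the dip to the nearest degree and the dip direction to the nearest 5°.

Each apparent-dip line lies in the plane. As unit vectors (x east, y north, z up), v₁ plunges 15°→175° and v₂ plunges 17°→070°.
The plane normal is n = v₁ × v₂ ∝ (0.366, -0.208, 0.892).
tan δ = √(n_x²+n_y²)/n_z = 0.421/0.892, so δ = 25.3°.
Dip direction = azimuth of (n_x, n_y) = atan2(0.366, -0.208) = 120°.

true dip 25°, dip direction 120°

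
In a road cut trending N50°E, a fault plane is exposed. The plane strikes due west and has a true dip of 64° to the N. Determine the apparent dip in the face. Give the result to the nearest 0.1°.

52.8°

Angle between strike (due west) and section (N50°E): β = 40°.
tan(apparent dip) = tan 64° · sin 40° = 1.3179
apparent dip = arctan 1.3179 = 52.81°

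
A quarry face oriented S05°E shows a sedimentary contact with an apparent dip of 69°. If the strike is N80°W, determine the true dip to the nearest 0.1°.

β = acute angle between strike N80°W and section S05°E = 75°.
tan δ = tan α / sin β = tan 69° / sin 75° = 2.6051 / 0.9659 = 2.6970
δ = arctan(2.6970) = 69.66°

69.7°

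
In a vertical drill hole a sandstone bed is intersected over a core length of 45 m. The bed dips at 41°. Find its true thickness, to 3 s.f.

True thickness t = h · cos(dip) = 45 × cos 41°
t = 45 × 0.7547 = 33.962 m

34.0 m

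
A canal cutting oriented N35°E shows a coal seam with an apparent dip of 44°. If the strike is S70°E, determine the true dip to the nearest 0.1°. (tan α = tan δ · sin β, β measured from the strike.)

The section is 75° from the strike.
tan δ = tan α / sin β = tan 44° / sin 75° = 0.9657 / 0.9659 = 0.9998
true dip = arctan 0.9998 = 44.99°

45.0°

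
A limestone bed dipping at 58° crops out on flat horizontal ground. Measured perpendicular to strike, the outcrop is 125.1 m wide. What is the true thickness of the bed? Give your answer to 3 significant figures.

True thickness t = w · sin(dip) = 125.1 × sin 58°
t = 125.1 × 0.8480 = 106.091 m

106 m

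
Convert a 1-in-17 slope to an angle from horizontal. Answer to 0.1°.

3.4°

tan θ = 1/17 = 0.0588
θ = arctan(0.0588) = 3.37°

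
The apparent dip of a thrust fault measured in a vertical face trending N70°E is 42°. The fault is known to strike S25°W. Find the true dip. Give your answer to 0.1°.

51.9°

The section is 45° from the strike.
tan(true dip) = tan 42° / sin 45° = 1.2734
true dip = arctan 1.2734 = 51.86°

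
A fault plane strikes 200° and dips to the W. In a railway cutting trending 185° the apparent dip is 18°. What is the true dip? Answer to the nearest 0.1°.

β = acute angle between strike 200° and section 185° = 15°.
tan δ = tan α / sin β = tan 18° / sin 15° = 0.3249 / 0.2588 = 1.2554
true dip = arctan 1.2554 = 51.46°

51.5°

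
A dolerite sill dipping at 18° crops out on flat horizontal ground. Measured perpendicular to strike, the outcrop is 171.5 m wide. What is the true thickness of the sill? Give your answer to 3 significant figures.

53.0 m

True thickness t = w · sin(dip) = 171.5 × sin 18°
t = 171.5 × 0.3090 = 52.996 m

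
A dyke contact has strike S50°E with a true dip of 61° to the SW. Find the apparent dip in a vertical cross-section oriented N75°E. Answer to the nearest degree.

56°

The strike is S50°E and the section trends N75°E; the acute angle between them is β = 55°.
tan α = tan 61° × sin 55° = 1.8040 × 0.8192 = 1.4778
α = arctan(1.4778) = 55.91°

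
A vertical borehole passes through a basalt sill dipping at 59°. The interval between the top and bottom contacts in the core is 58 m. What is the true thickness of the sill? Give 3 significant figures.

29.9 m

True thickness t = h · cos(dip) = 58 × cos 59°
t = 58 × 0.5150 = 29.872 m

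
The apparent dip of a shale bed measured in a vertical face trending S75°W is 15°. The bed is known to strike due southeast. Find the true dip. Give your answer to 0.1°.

17.2°

The section is 60° from the strike.
tan δ = tan α / sin β = tan 15° / sin 60° = 0.2679 / 0.8660 = 0.3094
δ = arctan(0.3094) = 17.19°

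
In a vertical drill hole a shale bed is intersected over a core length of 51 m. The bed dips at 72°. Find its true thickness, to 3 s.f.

True thickness t = h · cos(dip) = 51 × cos 72°
t = 51 × 0.3090 = 15.760 m

15.8 m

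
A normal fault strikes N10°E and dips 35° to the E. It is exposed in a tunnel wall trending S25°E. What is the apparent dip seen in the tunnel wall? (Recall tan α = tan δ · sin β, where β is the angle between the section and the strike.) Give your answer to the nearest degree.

22°

Angle between strike (N10°E) and section (S25°E): β = 35°.
tan α = tan 35° × sin 35° = 0.7002 × 0.5736 = 0.4016
α = arctan(0.4016) = 21.88°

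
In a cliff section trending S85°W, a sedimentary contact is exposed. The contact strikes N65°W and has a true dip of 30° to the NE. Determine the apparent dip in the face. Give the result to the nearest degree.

The section lies 30° from the strike.
tan(apparent dip) = tan 30° · sin 30° = 0.2887
α = arctan(0.2887) = 16.10°

16°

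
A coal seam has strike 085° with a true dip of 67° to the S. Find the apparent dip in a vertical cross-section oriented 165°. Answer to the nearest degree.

Angle between strike (085°) and section (165°): β = 80°.
tan α = tan 67° × sin 80° = 2.3559 × 0.9848 = 2.3201
apparent dip = arctan 2.3201 = 66.68°

67°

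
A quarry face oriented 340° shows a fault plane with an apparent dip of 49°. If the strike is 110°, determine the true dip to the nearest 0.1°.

56.3°

The section is 50° from the strike.
tan(true dip) = tan 49° / sin 50° = 1.5017
true dip = arctan 1.5017 = 56.34°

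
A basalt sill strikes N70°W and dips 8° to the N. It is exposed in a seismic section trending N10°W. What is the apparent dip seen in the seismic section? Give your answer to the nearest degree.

The strike is N70°W and the section trends N10°W; the acute angle between them is β = 60°.
tan α = tan 8° × sin 60° = 0.1405 × 0.8660 = 0.1217
α = arctan(0.1217) = 6.94°

7°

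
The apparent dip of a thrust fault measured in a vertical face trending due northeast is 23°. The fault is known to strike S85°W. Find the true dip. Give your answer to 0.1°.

33.4°

The section is 40° from the strike.
tan δ = tan α / sin β = tan 23° / sin 40° = 0.4245 / 0.6428 = 0.6604
true dip = arctan 0.6604 = 33.44°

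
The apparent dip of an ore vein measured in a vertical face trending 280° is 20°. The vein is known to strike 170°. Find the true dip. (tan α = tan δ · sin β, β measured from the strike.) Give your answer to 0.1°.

The section is 70° from the strike.
tan(true dip) = tan 20° / sin 70° = 0.3873
δ = arctan(0.3873) = 21.17°

21.2°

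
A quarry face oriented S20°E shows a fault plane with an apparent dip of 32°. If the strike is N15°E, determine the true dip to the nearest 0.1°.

47.5°

β = acute angle between strike N15°E and section S20°E = 35°.
tan δ = tan α / sin β = tan 32° / sin 35° = 0.6249 / 0.5736 = 1.0894
δ = arctan(1.0894) = 47.45°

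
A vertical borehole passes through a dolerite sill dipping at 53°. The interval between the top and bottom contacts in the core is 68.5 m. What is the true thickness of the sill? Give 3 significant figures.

True thickness t = h · cos(dip) = 68.5 × cos 53°
t = 68.5 × 0.6018 = 41.224 m

41.2 m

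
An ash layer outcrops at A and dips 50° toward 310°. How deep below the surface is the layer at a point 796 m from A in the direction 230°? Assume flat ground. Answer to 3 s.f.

The hole lies 80° from the dip direction, so the down-dip offset is 796 × cos 80° = 138.22 m.
Depth = down-dip offset × tan(dip) = 138.22 × tan 50° = 138.22 × 1.1918
Depth = 164.73 m

165 m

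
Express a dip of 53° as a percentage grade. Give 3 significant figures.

grade % = 100 × tan 53° = 100 × 1.3270

133%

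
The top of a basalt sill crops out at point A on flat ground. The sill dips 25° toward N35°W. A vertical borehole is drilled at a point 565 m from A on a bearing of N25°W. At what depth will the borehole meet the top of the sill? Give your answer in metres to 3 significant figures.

259 m

The hole lies 10° from the dip direction, so the down-dip offset is 565 × cos 10° = 556.42 m.
Depth = down-dip offset × tan(dip) = 556.42 × tan 25° = 556.42 × 0.4663
Depth = 259.46 m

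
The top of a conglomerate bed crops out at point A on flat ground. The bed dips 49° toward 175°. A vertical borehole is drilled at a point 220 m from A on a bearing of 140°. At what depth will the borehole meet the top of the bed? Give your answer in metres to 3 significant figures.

207 m

The hole lies 35° from the dip direction, so the down-dip offset is 220 × cos 35° = 180.21 m.
Depth = down-dip offset × tan(dip) = 180.21 × tan 49° = 180.21 × 1.1504
Depth = 207.31 m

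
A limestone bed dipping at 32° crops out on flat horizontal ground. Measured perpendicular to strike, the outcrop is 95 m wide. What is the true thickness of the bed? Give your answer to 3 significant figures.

50.3 m

True thickness t = w · sin(dip) = 95 × sin 32°
t = 95 × 0.5299 = 50.342 m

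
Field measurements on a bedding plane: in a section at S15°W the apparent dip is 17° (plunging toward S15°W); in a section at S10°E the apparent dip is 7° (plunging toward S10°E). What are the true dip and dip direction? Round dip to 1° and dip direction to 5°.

true dip 25°, dip direction 245°

The two traces are lines in the plane: v₁ = (sin 195°·cos 17°, cos 195°·cos 17°, −sin 17°), v₂ = (sin 170°·cos 7°, cos 170°·cos 7°, −sin 7°).
Cross product v₁ × v₂ gives the pole to the plane: n ∝ (-0.173, -0.081, 0.401).
tan δ = √(n_x²+n_y²)/n_z = 0.191/0.401, so δ = 25.5°.
Dip direction = azimuth of (n_x, n_y) = atan2(-0.173, -0.081) = 245°.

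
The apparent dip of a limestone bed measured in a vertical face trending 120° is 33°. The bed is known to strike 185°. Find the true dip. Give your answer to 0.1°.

The section is 65° from the strike.
tan δ = tan α / sin β = tan 33° / sin 65° = 0.6494 / 0.9063 = 0.7165
δ = arctan(0.7165) = 35.62°

35.6°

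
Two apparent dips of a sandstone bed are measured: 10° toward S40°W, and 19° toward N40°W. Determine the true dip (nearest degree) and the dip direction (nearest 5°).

Each apparent-dip line lies in the plane. As unit vectors (x east, y north, z up), v₁ plunges 10°→S40°W and v₂ plunges 19°→N40°W.
The plane normal is n = v₁ × v₂ ∝ (-0.371, 0.101, 0.917).
Dip δ = arctan(|n_h|/n_z) = arctan(0.385/0.917) = 22.8°.
Dip direction = azimuth of (n_x, n_y) = atan2(-0.371, 0.101) = 285°.

true dip 23°, dip direction 285°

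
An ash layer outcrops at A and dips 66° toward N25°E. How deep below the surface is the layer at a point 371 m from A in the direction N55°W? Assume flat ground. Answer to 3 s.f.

145 m

The hole lies 80° from the dip direction, so the down-dip offset is 371 × cos 80° = 64.42 m.
Depth = down-dip offset × tan(dip) = 64.42 × tan 66° = 64.42 × 2.2460
Depth = 144.70 m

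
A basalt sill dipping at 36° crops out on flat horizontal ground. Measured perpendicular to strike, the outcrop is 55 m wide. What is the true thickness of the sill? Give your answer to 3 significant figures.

32.3 m

True thickness t = w · sin(dip) = 55 × sin 36°
t = 55 × 0.5878 = 32.328 m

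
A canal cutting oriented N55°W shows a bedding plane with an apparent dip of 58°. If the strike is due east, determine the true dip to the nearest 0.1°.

β = acute angle between strike due east and section N55°W = 35°.
tan(true dip) = tan 58° / sin 35° = 2.7901
true dip = arctan 2.7901 = 70.28°

70.3°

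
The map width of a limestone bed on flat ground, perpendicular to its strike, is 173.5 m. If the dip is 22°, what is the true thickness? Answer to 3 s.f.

65.0 m

True thickness t = w · sin(dip) = 173.5 × sin 22°
t = 173.5 × 0.3746 = 64.994 m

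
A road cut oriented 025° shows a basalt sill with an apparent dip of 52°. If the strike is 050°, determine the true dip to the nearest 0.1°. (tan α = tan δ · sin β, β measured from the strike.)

β = acute angle between strike 050° and section 025° = 25°.
tan(true dip) = tan 52° / sin 25° = 3.0286
true dip = arctan 3.0286 = 71.73°

71.7°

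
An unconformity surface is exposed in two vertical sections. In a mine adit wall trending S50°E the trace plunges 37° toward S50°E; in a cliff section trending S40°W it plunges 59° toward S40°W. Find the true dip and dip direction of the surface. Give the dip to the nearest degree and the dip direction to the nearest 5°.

The two traces are lines in the plane: v₁ = (sin 130°·cos 37°, cos 130°·cos 37°, −sin 37°), v₂ = (sin 220°·cos 59°, cos 220°·cos 59°, −sin 59°).
Cross product v₁ × v₂ gives the pole to the plane: n ∝ (-0.203, -0.724, 0.411).
tan δ = √(n_x²+n_y²)/n_z = 0.751/0.411, so δ = 61.3°.
Dip direction = azimuth of (n_x, n_y) = atan2(-0.203, -0.724) = 196°.

true dip 61°, dip direction 195°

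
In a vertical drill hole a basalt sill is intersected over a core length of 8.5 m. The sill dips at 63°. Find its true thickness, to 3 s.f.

True thickness t = h · cos(dip) = 8.5 × cos 63°
t = 8.5 × 0.4540 = 3.859 m

3.86 m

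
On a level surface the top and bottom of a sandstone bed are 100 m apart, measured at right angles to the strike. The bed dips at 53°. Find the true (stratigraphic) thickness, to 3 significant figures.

True thickness t = w · sin(dip) = 100 × sin 53°
t = 100 × 0.7986 = 79.864 m

79.9 m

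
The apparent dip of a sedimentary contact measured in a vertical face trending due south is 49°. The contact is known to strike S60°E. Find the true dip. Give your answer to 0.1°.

53.0°

The section is 60° from the strike.
tan δ = tan α / sin β = tan 49° / sin 60° = 1.1504 / 0.8660 = 1.3283
true dip = arctan 1.3283 = 53.03°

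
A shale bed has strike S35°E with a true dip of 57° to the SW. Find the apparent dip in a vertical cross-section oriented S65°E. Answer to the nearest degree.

38°

The strike is S35°E and the section trends S65°E; the acute angle between them is β = 30°.
tan(apparent dip) = tan 57° · sin 30° = 0.7699
apparent dip = arctan 0.7699 = 37.59°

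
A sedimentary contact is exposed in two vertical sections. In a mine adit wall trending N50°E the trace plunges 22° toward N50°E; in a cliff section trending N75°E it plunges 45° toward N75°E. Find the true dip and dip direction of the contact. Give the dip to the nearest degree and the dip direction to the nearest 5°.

The two traces are lines in the plane: v₁ = (sin 50°·cos 22°, cos 50°·cos 22°, −sin 22°), v₂ = (sin 75°·cos 45°, cos 75°·cos 45°, −sin 45°).
Cross product v₁ × v₂ gives the pole to the plane: n ∝ (0.353, -0.246, 0.277).
Dip δ = arctan(|n_h|/n_z) = arctan(0.430/0.277) = 57.2°.
The horizontal component of n points toward azimuth atan2(n_x, n_y) = 125°, the dip direction.

true dip 57°, dip direction 125°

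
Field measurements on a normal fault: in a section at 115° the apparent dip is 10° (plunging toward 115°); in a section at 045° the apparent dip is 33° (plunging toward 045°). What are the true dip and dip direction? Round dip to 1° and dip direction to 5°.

true dip 33°, dip direction 040°

Each apparent-dip line lies in the plane. As unit vectors (x east, y north, z up), v₁ plunges 10°→115° and v₂ plunges 33°→045°.
Cross product v₁ × v₂ gives the pole to the plane: n ∝ (0.330, 0.383, 0.776).
tan δ = √(n_x²+n_y²)/n_z = 0.505/0.776, so δ = 33.1°.
Dip direction = azimuth of (n_x, n_y) = atan2(0.330, 0.383) = 41°.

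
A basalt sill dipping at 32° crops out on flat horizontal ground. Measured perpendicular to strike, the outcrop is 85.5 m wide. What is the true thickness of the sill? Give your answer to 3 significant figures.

True thickness t = w · sin(dip) = 85.5 × sin 32°
t = 85.5 × 0.5299 = 45.308 m

45.3 m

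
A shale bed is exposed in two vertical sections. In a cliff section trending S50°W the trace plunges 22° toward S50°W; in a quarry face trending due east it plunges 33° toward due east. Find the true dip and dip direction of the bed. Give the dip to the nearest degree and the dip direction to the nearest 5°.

true dip 57°, dip direction 155°

The two traces are lines in the plane: v₁ = (sin 230°·cos 22°, cos 230°·cos 22°, −sin 22°), v₂ = (sin 90°·cos 33°, cos 90°·cos 33°, −sin 33°).
n = v₁ × v₂ = (0.325, -0.701, 0.500) (taken with n_z > 0).
Dip δ = arctan(|n_h|/n_z) = arctan(0.773/0.500) = 57.1°.
Dip direction = atan2(0.325, -0.701) = 155° (azimuth of n's horizontal projection).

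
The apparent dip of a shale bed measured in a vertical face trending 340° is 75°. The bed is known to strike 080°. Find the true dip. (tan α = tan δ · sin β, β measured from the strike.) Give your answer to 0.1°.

β = acute angle between strike 080° and section 340° = 80°.
tan(true dip) = tan 75° / sin 80° = 3.7896
δ = arctan(3.7896) = 75.22°

75.2°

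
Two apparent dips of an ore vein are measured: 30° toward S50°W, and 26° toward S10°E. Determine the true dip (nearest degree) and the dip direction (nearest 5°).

Represent each trace as a vector plunging at its apparent dip toward its trend (east-north-up frame): v₁ = (-0.663, -0.557, -0.500), v₂ = (0.156, -0.885, -0.438).
Cross product v₁ × v₂ gives the pole to the plane: n ∝ (-0.199, -0.369, 0.674).
True dip = arccos(n_z / |n|) = arccos(0.8494) = 31.9°.
The horizontal component of n points toward azimuth atan2(n_x, n_y) = 208°, the dip direction.

true dip 32°, dip direction 210°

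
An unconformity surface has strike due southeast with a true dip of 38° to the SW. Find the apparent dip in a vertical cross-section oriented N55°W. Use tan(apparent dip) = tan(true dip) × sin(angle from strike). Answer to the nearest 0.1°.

7.7°

Angle between strike (due southeast) and section (N55°W): β = 10°.
tan(apparent dip) = tan 38° · sin 10° = 0.1357
apparent dip = arctan 0.1357 = 7.73°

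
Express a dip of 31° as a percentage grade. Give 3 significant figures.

60.1%

grade % = 100 × tan 31° = 100 × 0.6009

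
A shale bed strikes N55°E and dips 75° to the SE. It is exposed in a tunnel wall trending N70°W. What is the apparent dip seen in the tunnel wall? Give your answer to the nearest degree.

Angle between strike (N55°E) and section (N70°W): β = 55°.
tan α = tan 75° × sin 55° = 3.7321 × 0.8192 = 3.0571
apparent dip = arctan 3.0571 = 71.89°

72°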